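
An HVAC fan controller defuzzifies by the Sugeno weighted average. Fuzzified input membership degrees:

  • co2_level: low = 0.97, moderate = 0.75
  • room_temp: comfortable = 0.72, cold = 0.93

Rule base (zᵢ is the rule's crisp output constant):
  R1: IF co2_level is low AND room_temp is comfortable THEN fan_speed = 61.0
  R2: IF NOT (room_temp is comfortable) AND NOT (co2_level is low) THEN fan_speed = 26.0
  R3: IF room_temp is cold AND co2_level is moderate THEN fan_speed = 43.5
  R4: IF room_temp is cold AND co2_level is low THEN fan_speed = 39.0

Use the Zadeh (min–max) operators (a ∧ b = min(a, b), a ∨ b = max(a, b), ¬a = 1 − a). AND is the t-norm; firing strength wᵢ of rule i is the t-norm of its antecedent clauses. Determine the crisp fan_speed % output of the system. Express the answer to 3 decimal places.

R1 (z=61.0): low=0.97, comfortable=0.72; AND[min(a, b)] → w = 0.72
R2 (z=26.0): ¬comfortable=1−0.72=0.28, ¬low=1−0.97=0.03; AND[min(a, b)] → w = 0.03
R3 (z=43.5): cold=0.93, moderate=0.75; AND[min(a, b)] → w = 0.75
R4 (z=39.0): cold=0.93, low=0.97; AND[min(a, b)] → w = 0.93
Weighted average = (0.72·61.0 + 0.03·26.0 + 0.75·43.5 + 0.93·39.0) / (0.72 + 0.03 + 0.75 + 0.93)
  = 113.5950 / 2.4300 = 46.747

46.747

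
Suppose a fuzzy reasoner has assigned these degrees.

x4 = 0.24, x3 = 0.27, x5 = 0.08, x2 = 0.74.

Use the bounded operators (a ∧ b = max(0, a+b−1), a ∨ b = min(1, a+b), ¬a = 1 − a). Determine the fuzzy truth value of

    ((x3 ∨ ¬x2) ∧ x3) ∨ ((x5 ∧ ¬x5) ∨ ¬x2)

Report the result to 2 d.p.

0.26

¬x2 = 1 − 0.74 = 0.26
x3 ∨ ¬x2 = min(1, a+b) on (0.27, 0.26) = 0.53
(x3 ∨ ¬x2) ∧ x3 = max(0, a+b−1) on (0.53, 0.27) = 0.00
¬x5 = 1 − 0.08 = 0.92
x5 ∧ ¬x5 = max(0, a+b−1) on (0.08, 0.92) = 0.00
¬x2 = 1 − 0.74 = 0.26
(x5 ∧ ¬x5) ∨ ¬x2 = min(1, a+b) on (0.00, 0.26) = 0.26
((x3 ∨ ¬x2) ∧ x3) ∨ ((x5 ∧ ¬x5) ∨ ¬x2) = min(1, a+b) on (0.00, 0.26) = 0.26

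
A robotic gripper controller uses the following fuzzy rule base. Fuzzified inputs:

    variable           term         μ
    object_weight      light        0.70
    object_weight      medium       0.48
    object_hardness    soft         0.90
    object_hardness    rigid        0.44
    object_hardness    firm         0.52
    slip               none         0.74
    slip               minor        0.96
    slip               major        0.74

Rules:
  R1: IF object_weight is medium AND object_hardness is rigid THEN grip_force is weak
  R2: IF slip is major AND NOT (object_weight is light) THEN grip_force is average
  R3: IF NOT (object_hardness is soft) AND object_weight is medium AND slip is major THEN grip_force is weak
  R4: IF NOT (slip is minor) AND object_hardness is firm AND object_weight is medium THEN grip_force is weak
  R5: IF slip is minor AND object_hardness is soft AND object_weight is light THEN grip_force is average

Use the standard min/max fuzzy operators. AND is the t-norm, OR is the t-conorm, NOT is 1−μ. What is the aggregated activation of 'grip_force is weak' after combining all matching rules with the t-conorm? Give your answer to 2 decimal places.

R1: medium=0.48, rigid=0.44; AND[min(a, b)] → w = 0.44
R2: major=0.74, ¬light=1−0.70=0.30; AND[min(a, b)] → w = 0.30
R3: ¬soft=1−0.90=0.10, medium=0.48, major=0.74; AND[min(a, b)] → w = 0.10
R4: ¬minor=1−0.96=0.04, firm=0.52, medium=0.48; AND[min(a, b)] → w = 0.04
R5: minor=0.96, soft=0.90, light=0.70; AND[min(a, b)] → w = 0.70
Rules with consequent 'weak': {R1, R3, R4} → strengths 0.44, 0.10, 0.04
Aggregate via t-conorm [max(a, b)]: 0.44

0.44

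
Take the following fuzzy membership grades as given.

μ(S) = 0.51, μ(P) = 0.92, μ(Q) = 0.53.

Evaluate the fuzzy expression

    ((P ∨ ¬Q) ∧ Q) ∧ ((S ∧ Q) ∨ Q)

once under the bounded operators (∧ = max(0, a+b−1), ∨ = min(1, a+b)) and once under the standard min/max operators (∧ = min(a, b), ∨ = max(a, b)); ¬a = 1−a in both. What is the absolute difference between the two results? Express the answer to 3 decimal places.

Under bounded:
  ¬Q = 1 − 0.53 = 0.47
  P ∨ ¬Q = min(1, a+b) on (0.92, 0.47) = 1.00
  (P ∨ ¬Q) ∧ Q = max(0, a+b−1) on (1.00, 0.53) = 0.53
  S ∧ Q = max(0, a+b−1) on (0.51, 0.53) = 0.04
  (S ∧ Q) ∨ Q = min(1, a+b) on (0.04, 0.53) = 0.57
  ((P ∨ ¬Q) ∧ Q) ∧ ((S ∧ Q) ∨ Q) = max(0, a+b−1) on (0.53, 0.57) = 0.10
  → value = 0.1000
Under standard min/max:
  ¬Q = 1 − 0.53 = 0.47
  P ∨ ¬Q = max(a, b) on (0.92, 0.47) = 0.92
  (P ∨ ¬Q) ∧ Q = min(a, b) on (0.92, 0.53) = 0.53
  S ∧ Q = min(a, b) on (0.51, 0.53) = 0.51
  (S ∧ Q) ∨ Q = max(a, b) on (0.51, 0.53) = 0.53
  ((P ∨ ¬Q) ∧ Q) ∧ ((S ∧ Q) ∨ Q) = min(a, b) on (0.53, 0.53) = 0.53
  → value = 0.5300
|0.1000 − 0.5300| = 0.430

0.430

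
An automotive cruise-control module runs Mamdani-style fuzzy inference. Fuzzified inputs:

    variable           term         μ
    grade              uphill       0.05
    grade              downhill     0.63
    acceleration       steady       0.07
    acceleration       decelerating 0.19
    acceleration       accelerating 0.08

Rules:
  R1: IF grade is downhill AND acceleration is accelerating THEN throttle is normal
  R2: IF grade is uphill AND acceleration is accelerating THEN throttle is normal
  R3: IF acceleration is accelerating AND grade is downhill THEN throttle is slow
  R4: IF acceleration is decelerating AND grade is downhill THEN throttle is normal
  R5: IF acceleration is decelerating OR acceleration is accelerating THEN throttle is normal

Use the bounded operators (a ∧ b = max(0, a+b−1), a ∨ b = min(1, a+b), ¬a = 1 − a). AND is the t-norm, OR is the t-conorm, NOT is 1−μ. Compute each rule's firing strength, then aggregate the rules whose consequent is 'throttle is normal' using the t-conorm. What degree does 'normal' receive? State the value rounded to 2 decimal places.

0.27

R1: downhill=0.63, accelerating=0.08; AND[max(0, a+b−1)] → w = 0.00
R2: uphill=0.05, accelerating=0.08; AND[max(0, a+b−1)] → w = 0.00
R3: accelerating=0.08, downhill=0.63; AND[max(0, a+b−1)] → w = 0.00
R4: decelerating=0.19, downhill=0.63; AND[max(0, a+b−1)] → w = 0.00
R5: decelerating=0.19, accelerating=0.08; OR[min(1, a+b)] → w = 0.27
Rules with consequent 'normal': {R1, R2, R4, R5} → strengths 0.00, 0.00, 0.00, 0.27
Aggregate via t-conorm [min(1, a+b)]: 0.27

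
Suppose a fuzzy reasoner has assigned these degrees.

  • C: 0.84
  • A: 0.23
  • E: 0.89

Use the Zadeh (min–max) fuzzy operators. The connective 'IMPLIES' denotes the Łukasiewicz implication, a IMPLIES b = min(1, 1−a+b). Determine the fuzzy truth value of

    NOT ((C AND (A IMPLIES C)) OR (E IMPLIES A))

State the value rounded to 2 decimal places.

A IMPLIES C  [Łukasiewicz: min(1, 1−a+b)] with a=0.23, b=0.84 → 1.00
C AND (A IMPLIES C) = min(a, b) on (0.84, 1.00) = 0.84
E IMPLIES A  [Łukasiewicz: min(1, 1−a+b)] with a=0.89, b=0.23 → 0.34
(C AND (A IMPLIES C)) OR (E IMPLIES A) = max(a, b) on (0.84, 0.34) = 0.84
NOT ((C AND (A IMPLIES C)) OR (E IMPLIES A)) = 1 − 0.84 = 0.16

0.16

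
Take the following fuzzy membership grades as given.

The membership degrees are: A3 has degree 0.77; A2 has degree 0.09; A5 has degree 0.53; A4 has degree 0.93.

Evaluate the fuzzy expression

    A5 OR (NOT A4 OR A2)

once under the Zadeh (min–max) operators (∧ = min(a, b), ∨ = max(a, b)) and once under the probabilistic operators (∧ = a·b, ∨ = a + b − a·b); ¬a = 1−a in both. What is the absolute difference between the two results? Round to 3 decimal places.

0.072

Under Zadeh (min–max):
  NOT A4 = 1 − 0.93 = 0.07
  NOT A4 OR A2 = max(a, b) on (0.07, 0.09) = 0.09
  A5 OR (NOT A4 OR A2) = max(a, b) on (0.53, 0.09) = 0.53
  → value = 0.5300
Under probabilistic:
  NOT A4 = 1 − 0.9300 = 0.0700
  NOT A4 OR A2 = a + b − a·b on (0.0700, 0.0900) = 0.1537
  A5 OR (NOT A4 OR A2) = a + b − a·b on (0.5300, 0.1537) = 0.6022
  → value = 0.6022
|0.5300 − 0.6022| = 0.072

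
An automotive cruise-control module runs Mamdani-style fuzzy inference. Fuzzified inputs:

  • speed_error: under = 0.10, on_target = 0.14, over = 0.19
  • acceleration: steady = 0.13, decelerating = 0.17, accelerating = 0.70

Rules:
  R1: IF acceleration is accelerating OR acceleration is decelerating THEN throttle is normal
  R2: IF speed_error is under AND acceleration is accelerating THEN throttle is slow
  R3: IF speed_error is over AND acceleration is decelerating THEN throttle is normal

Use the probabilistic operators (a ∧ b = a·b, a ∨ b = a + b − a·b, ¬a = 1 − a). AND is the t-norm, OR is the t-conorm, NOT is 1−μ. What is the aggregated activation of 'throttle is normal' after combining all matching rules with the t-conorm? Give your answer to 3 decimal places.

0.759

R1: accelerating=0.70, decelerating=0.17; OR[a + b − a·b] → w = 0.7510
R2: under=0.10, accelerating=0.70; AND[a·b] → w = 0.0700
R3: over=0.19, decelerating=0.17; AND[a·b] → w = 0.0323
Rules with consequent 'normal': {R1, R3} → strengths 0.7510, 0.0323
Aggregate via t-conorm [a + b − a·b]: 0.7590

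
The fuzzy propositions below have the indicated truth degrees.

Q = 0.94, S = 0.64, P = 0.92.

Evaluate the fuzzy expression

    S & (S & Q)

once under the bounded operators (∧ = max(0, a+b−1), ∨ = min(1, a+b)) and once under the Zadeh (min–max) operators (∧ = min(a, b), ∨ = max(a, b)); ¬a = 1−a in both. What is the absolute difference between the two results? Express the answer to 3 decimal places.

Under bounded:
  S & Q = max(0, a+b−1) on (0.64, 0.94) = 0.58
  S & (S & Q) = max(0, a+b−1) on (0.64, 0.58) = 0.22
  → value = 0.2200
Under Zadeh (min–max):
  S & Q = min(a, b) on (0.64, 0.94) = 0.64
  S & (S & Q) = min(a, b) on (0.64, 0.64) = 0.64
  → value = 0.6400
|0.2200 − 0.6400| = 0.420

0.420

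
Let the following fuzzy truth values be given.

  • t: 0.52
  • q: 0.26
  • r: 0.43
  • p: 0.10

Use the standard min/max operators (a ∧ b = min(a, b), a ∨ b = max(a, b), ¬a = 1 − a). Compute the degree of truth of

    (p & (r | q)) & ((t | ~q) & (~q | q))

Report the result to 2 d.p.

r | q = max(a, b) on (0.43, 0.26) = 0.43
p & (r | q) = min(a, b) on (0.10, 0.43) = 0.10
~q = 1 − 0.26 = 0.74
t | ~q = max(a, b) on (0.52, 0.74) = 0.74
~q = 1 − 0.26 = 0.74
~q | q = max(a, b) on (0.74, 0.26) = 0.74
(t | ~q) & (~q | q) = min(a, b) on (0.74, 0.74) = 0.74
(p & (r | q)) & ((t | ~q) & (~q | q)) = min(a, b) on (0.10, 0.74) = 0.10

0.10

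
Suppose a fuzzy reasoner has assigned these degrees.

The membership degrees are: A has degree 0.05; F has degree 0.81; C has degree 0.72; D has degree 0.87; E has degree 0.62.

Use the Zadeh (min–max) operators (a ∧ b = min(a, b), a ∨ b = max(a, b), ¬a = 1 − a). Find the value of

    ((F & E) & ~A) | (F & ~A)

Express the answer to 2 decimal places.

F & E = min(a, b) on (0.81, 0.62) = 0.62
~A = 1 − 0.05 = 0.95
(F & E) & ~A = min(a, b) on (0.62, 0.95) = 0.62
~A = 1 − 0.05 = 0.95
F & ~A = min(a, b) on (0.81, 0.95) = 0.81
((F & E) & ~A) | (F & ~A) = max(a, b) on (0.62, 0.81) = 0.81

0.81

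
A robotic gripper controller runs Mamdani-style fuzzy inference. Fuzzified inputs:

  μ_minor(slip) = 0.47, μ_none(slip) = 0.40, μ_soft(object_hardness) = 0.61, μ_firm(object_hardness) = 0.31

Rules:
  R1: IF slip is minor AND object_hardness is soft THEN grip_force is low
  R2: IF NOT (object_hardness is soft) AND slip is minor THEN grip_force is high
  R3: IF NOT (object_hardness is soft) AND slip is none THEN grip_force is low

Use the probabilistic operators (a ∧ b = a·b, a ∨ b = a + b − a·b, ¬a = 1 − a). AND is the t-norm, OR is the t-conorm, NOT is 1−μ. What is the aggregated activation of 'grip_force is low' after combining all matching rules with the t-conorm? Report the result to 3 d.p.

0.398

R1: minor=0.47, soft=0.61; AND[a·b] → w = 0.2867
R2: ¬soft=1−0.61=0.39, minor=0.47; AND[a·b] → w = 0.1833
R3: ¬soft=1−0.61=0.39, none=0.40; AND[a·b] → w = 0.1560
Rules with consequent 'low': {R1, R3} → strengths 0.2867, 0.1560
Aggregate via t-conorm [a + b − a·b]: 0.3980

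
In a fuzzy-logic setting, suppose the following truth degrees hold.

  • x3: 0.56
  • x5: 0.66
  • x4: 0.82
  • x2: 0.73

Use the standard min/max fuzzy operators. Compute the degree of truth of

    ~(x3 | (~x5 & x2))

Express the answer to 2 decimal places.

~x5 = 1 − 0.66 = 0.34
~x5 & x2 = min(a, b) on (0.34, 0.73) = 0.34
x3 | (~x5 & x2) = max(a, b) on (0.56, 0.34) = 0.56
~(x3 | (~x5 & x2)) = 1 − 0.56 = 0.44

0.44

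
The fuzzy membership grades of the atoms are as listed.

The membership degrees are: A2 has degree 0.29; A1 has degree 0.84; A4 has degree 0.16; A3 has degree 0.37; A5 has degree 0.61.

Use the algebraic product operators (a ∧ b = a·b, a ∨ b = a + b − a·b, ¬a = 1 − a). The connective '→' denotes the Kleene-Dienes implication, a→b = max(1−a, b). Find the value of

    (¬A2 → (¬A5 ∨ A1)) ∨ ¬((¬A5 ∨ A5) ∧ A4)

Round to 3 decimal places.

0.988

¬A2 = 1 − 0.2900 = 0.7100
¬A5 = 1 − 0.6100 = 0.3900
¬A5 ∨ A1 = a + b − a·b on (0.3900, 0.8400) = 0.9024
¬A2 → (¬A5 ∨ A1)  [Kleene-Dienes: max(1−a, b)] with a=0.7100, b=0.9024 → 0.9024
¬A5 = 1 − 0.6100 = 0.3900
¬A5 ∨ A5 = a + b − a·b on (0.3900, 0.6100) = 0.7621
(¬A5 ∨ A5) ∧ A4 = a·b on (0.7621, 0.1600) = 0.1219
¬((¬A5 ∨ A5) ∧ A4) = 1 − 0.1219 = 0.8781
(¬A2 → (¬A5 ∨ A1)) ∨ ¬((¬A5 ∨ A5) ∧ A4) = a + b − a·b on (0.9024, 0.8781) = 0.9881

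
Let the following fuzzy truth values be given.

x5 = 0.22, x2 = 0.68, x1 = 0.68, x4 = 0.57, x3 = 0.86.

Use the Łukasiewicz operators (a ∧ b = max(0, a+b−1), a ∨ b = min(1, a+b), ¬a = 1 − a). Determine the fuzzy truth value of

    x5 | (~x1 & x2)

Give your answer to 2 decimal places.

~x1 = 1 − 0.68 = 0.32
~x1 & x2 = max(0, a+b−1) on (0.32, 0.68) = 0.00
x5 | (~x1 & x2) = min(1, a+b) on (0.22, 0.00) = 0.22

0.22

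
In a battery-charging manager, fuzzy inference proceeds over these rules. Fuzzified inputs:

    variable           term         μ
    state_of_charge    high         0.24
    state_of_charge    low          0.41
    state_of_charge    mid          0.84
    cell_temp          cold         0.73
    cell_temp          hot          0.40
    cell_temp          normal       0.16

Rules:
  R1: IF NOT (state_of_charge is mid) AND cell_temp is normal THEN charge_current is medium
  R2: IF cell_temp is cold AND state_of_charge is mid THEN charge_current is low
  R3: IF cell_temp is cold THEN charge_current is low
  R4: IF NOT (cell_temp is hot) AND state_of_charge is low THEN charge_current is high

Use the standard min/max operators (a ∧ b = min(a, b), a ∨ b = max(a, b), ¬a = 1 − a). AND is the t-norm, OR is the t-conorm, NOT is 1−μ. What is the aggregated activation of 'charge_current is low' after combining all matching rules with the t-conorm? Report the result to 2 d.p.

R1: ¬mid=1−0.84=0.16, normal=0.16; AND[min(a, b)] → w = 0.16
R2: cold=0.73, mid=0.84; AND[min(a, b)] → w = 0.73
R3: cold=0.73 → w = 0.73
R4: ¬hot=1−0.40=0.60, low=0.41; AND[min(a, b)] → w = 0.41
Rules with consequent 'low': {R2, R3} → strengths 0.73, 0.73
Aggregate via t-conorm [max(a, b)]: 0.73

0.73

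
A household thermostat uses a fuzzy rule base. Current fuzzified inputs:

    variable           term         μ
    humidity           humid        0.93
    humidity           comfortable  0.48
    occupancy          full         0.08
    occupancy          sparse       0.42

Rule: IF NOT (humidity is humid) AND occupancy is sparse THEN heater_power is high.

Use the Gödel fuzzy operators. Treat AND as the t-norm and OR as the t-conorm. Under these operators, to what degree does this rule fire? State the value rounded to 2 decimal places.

0.07

firing strength: ¬humid=1−0.93=0.07, sparse=0.42; AND[min(a, b)] → w = 0.07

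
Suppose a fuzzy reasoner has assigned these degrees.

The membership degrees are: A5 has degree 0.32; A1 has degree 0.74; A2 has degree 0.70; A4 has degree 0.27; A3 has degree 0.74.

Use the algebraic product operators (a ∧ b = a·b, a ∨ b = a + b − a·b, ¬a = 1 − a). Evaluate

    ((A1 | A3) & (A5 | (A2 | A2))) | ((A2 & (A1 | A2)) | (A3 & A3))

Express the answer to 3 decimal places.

A1 | A3 = a + b − a·b on (0.7400, 0.7400) = 0.9324
A2 | A2 = a + b − a·b on (0.7000, 0.7000) = 0.9100
A5 | (A2 | A2) = a + b − a·b on (0.3200, 0.9100) = 0.9388
(A1 | A3) & (A5 | (A2 | A2)) = a·b on (0.9324, 0.9388) = 0.8753
A1 | A2 = a + b − a·b on (0.7400, 0.7000) = 0.9220
A2 & (A1 | A2) = a·b on (0.7000, 0.9220) = 0.6454
A3 & A3 = a·b on (0.7400, 0.7400) = 0.5476
(A2 & (A1 | A2)) | (A3 & A3) = a + b − a·b on (0.6454, 0.5476) = 0.8396
((A1 | A3) & (A5 | (A2 | A2))) | ((A2 & (A1 | A2)) | (A3 & A3)) = a + b − a·b on (0.8753, 0.8396) = 0.9800

0.980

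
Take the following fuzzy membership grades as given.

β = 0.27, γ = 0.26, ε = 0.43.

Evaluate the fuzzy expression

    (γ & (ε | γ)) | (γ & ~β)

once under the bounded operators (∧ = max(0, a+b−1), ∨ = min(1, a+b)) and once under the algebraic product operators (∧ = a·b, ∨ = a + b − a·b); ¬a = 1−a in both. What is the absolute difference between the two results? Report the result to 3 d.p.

0.312

Under bounded:
  ε | γ = min(1, a+b) on (0.43, 0.26) = 0.69
  γ & (ε | γ) = max(0, a+b−1) on (0.26, 0.69) = 0.00
  ~β = 1 − 0.27 = 0.73
  γ & ~β = max(0, a+b−1) on (0.26, 0.73) = 0.00
  (γ & (ε | γ)) | (γ & ~β) = min(1, a+b) on (0.00, 0.00) = 0.00
  → value = 0.0000
Under algebraic product:
  ε | γ = a + b − a·b on (0.4300, 0.2600) = 0.5782
  γ & (ε | γ) = a·b on (0.2600, 0.5782) = 0.1503
  ~β = 1 − 0.2700 = 0.7300
  γ & ~β = a·b on (0.2600, 0.7300) = 0.1898
  (γ & (ε | γ)) | (γ & ~β) = a + b − a·b on (0.1503, 0.1898) = 0.3116
  → value = 0.3116
|0.0000 − 0.3116| = 0.312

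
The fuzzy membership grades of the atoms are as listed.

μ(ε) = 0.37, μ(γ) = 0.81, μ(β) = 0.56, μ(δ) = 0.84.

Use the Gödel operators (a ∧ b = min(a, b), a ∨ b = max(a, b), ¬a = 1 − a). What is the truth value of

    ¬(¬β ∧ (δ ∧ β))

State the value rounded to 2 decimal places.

¬β = 1 − 0.56 = 0.44
δ ∧ β = min(a, b) on (0.84, 0.56) = 0.56
¬β ∧ (δ ∧ β) = min(a, b) on (0.44, 0.56) = 0.44
¬(¬β ∧ (δ ∧ β)) = 1 − 0.44 = 0.56

0.56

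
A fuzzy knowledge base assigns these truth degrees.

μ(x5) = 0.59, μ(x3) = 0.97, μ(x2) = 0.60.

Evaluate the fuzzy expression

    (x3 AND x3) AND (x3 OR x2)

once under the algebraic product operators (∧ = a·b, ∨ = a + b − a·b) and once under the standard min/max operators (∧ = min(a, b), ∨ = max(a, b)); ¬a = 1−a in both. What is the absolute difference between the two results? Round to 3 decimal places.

Under algebraic product:
  x3 AND x3 = a·b on (0.9700, 0.9700) = 0.9409
  x3 OR x2 = a + b − a·b on (0.9700, 0.6000) = 0.9880
  (x3 AND x3) AND (x3 OR x2) = a·b on (0.9409, 0.9880) = 0.9296
  → value = 0.9296
Under standard min/max:
  x3 AND x3 = min(a, b) on (0.97, 0.97) = 0.97
  x3 OR x2 = max(a, b) on (0.97, 0.60) = 0.97
  (x3 AND x3) AND (x3 OR x2) = min(a, b) on (0.97, 0.97) = 0.97
  → value = 0.9700
|0.9296 − 0.9700| = 0.040

0.040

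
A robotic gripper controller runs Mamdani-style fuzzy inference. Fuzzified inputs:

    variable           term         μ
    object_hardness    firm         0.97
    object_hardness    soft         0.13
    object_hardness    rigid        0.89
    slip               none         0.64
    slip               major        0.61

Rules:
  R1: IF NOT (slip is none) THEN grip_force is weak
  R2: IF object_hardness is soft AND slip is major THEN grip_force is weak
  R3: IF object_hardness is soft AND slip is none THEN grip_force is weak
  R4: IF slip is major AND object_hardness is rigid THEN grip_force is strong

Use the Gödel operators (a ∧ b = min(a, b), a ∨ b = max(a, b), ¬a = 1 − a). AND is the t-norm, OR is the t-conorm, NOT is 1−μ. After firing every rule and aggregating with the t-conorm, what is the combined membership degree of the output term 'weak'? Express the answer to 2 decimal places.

R1: ¬none=1−0.64=0.36 → w = 0.36
R2: soft=0.13, major=0.61; AND[min(a, b)] → w = 0.13
R3: soft=0.13, none=0.64; AND[min(a, b)] → w = 0.13
R4: major=0.61, rigid=0.89; AND[min(a, b)] → w = 0.61
Rules with consequent 'weak': {R1, R2, R3} → strengths 0.36, 0.13, 0.13
Aggregate via t-conorm [max(a, b)]: 0.36

0.36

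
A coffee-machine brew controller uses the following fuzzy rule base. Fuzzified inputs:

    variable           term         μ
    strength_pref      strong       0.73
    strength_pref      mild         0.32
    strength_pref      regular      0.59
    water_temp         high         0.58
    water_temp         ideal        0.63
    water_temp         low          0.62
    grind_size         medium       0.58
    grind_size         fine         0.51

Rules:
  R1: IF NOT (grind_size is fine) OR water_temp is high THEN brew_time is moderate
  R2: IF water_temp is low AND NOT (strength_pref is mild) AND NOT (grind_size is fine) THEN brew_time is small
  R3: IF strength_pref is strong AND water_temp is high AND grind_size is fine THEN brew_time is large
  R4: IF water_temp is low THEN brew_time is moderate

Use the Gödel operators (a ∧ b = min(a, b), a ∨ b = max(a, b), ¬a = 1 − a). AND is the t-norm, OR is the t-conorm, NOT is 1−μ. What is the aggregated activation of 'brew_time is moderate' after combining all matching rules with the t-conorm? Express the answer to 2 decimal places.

0.62

R1: ¬fine=1−0.51=0.49, high=0.58; OR[max(a, b)] → w = 0.58
R2: low=0.62, ¬mild=1−0.32=0.68, ¬fine=1−0.51=0.49; AND[min(a, b)] → w = 0.49
R3: strong=0.73, high=0.58, fine=0.51; AND[min(a, b)] → w = 0.51
R4: low=0.62 → w = 0.62
Rules with consequent 'moderate': {R1, R4} → strengths 0.58, 0.62
Aggregate via t-conorm [max(a, b)]: 0.62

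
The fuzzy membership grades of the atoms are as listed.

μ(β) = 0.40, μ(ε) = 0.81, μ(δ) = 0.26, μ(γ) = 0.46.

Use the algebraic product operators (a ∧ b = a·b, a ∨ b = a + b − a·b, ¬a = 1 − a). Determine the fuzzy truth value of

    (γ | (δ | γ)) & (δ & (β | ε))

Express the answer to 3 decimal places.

0.181

δ | γ = a + b − a·b on (0.2600, 0.4600) = 0.6004
γ | (δ | γ) = a + b − a·b on (0.4600, 0.6004) = 0.7842
β | ε = a + b − a·b on (0.4000, 0.8100) = 0.8860
δ & (β | ε) = a·b on (0.2600, 0.8860) = 0.2304
(γ | (δ | γ)) & (δ & (β | ε)) = a·b on (0.7842, 0.2304) = 0.1807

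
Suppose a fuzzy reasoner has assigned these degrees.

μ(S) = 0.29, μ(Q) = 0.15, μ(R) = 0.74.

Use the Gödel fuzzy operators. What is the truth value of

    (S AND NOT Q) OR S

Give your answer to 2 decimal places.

0.29

NOT Q = 1 − 0.15 = 0.85
S AND NOT Q = min(a, b) on (0.29, 0.85) = 0.29
(S AND NOT Q) OR S = max(a, b) on (0.29, 0.29) = 0.29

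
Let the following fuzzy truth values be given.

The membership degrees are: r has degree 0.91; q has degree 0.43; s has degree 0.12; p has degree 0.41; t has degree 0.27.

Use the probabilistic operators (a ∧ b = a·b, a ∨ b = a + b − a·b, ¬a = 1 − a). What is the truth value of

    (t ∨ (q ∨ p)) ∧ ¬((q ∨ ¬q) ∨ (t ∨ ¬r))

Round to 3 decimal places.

q ∨ p = a + b − a·b on (0.4300, 0.4100) = 0.6637
t ∨ (q ∨ p) = a + b − a·b on (0.2700, 0.6637) = 0.7545
¬q = 1 − 0.4300 = 0.5700
q ∨ ¬q = a + b − a·b on (0.4300, 0.5700) = 0.7549
¬r = 1 − 0.9100 = 0.0900
t ∨ ¬r = a + b − a·b on (0.2700, 0.0900) = 0.3357
(q ∨ ¬q) ∨ (t ∨ ¬r) = a + b − a·b on (0.7549, 0.3357) = 0.8372
¬((q ∨ ¬q) ∨ (t ∨ ¬r)) = 1 − 0.8372 = 0.1628
(t ∨ (q ∨ p)) ∧ ¬((q ∨ ¬q) ∨ (t ∨ ¬r)) = a·b on (0.7545, 0.1628) = 0.1228

0.123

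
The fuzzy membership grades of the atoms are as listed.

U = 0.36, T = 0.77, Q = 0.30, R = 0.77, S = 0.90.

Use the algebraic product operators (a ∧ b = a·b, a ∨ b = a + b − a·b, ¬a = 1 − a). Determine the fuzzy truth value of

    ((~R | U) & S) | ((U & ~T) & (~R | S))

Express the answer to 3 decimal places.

0.498

~R = 1 − 0.7700 = 0.2300
~R | U = a + b − a·b on (0.2300, 0.3600) = 0.5072
(~R | U) & S = a·b on (0.5072, 0.9000) = 0.4565
~T = 1 − 0.7700 = 0.2300
U & ~T = a·b on (0.3600, 0.2300) = 0.0828
~R = 1 − 0.7700 = 0.2300
~R | S = a + b − a·b on (0.2300, 0.9000) = 0.9230
(U & ~T) & (~R | S) = a·b on (0.0828, 0.9230) = 0.0764
((~R | U) & S) | ((U & ~T) & (~R | S)) = a + b − a·b on (0.4565, 0.0764) = 0.4980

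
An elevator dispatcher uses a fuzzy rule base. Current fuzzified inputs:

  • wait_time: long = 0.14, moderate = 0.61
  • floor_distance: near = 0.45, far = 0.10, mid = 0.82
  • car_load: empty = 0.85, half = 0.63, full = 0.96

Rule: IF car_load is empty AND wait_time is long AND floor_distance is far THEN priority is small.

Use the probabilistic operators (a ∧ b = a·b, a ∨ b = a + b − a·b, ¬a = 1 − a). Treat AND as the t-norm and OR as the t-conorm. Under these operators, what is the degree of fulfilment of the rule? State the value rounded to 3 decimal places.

0.012

firing strength: empty=0.85, long=0.14, far=0.10; AND[a·b] → w = 0.0119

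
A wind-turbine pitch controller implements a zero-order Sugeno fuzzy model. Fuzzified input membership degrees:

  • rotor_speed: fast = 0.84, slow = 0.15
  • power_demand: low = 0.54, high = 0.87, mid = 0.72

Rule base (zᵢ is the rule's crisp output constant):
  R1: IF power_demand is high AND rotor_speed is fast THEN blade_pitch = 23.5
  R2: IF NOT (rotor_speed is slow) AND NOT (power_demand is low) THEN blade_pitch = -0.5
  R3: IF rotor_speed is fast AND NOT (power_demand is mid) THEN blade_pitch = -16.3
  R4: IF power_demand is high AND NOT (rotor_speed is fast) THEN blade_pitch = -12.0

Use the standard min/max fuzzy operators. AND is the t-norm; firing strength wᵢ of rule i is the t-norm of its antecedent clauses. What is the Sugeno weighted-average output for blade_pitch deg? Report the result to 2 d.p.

7.49

R1 (z=23.5): high=0.87, fast=0.84; AND[min(a, b)] → w = 0.84
R2 (z=-0.5): ¬slow=1−0.15=0.85, ¬low=1−0.54=0.46; AND[min(a, b)] → w = 0.46
R3 (z=-16.3): fast=0.84, ¬mid=1−0.72=0.28; AND[min(a, b)] → w = 0.28
R4 (z=-12.0): high=0.87, ¬fast=1−0.84=0.16; AND[min(a, b)] → w = 0.16
Weighted average = (0.84·23.5 + 0.46·-0.5 + 0.28·-16.3 + 0.16·-12.0) / (0.84 + 0.46 + 0.28 + 0.16)
  = 13.0260 / 1.7400 = 7.49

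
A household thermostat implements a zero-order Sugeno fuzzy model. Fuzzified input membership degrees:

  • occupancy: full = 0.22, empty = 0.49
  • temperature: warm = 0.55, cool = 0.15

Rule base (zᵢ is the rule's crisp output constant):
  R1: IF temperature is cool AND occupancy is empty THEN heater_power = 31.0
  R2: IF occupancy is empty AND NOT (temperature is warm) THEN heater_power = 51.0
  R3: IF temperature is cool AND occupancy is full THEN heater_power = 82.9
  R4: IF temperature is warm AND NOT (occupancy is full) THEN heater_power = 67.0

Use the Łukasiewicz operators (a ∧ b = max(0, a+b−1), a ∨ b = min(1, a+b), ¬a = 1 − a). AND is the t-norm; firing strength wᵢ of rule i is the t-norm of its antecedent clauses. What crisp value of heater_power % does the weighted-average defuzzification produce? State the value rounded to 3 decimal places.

R1 (z=31.0): cool=0.15, empty=0.49; AND[max(0, a+b−1)] → w = 0.00
R2 (z=51.0): empty=0.49, ¬warm=1−0.55=0.45; AND[max(0, a+b−1)] → w = 0.00
R3 (z=82.9): cool=0.15, full=0.22; AND[max(0, a+b−1)] → w = 0.00
R4 (z=67.0): warm=0.55, ¬full=1−0.22=0.78; AND[max(0, a+b−1)] → w = 0.33
Weighted average = (0.00·31.0 + 0.00·51.0 + 0.00·82.9 + 0.33·67.0) / (0.00 + 0.00 + 0.00 + 0.33)
  = 22.1100 / 0.3300 = 67.000

67.000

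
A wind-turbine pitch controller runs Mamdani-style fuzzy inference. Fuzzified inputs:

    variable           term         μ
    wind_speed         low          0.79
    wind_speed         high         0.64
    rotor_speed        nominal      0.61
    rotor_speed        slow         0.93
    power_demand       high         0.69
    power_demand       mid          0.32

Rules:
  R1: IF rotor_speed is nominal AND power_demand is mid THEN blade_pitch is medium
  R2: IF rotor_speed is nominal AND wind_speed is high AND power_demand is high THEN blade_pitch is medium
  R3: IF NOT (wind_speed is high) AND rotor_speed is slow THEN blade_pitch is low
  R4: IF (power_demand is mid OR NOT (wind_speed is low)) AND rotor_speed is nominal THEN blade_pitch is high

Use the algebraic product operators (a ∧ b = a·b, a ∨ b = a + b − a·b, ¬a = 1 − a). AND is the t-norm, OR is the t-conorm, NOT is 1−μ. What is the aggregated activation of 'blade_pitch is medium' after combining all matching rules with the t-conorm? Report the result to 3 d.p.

R1: nominal=0.61, mid=0.32; AND[a·b] → w = 0.1952
R2: nominal=0.61, high=0.64, high=0.69; AND[a·b] → w = 0.2694
R3: ¬high=1−0.64=0.36, slow=0.93; AND[a·b] → w = 0.3348
R4: (mid=0.32 OR ¬low=1−0.79=0.21) = 0.4628; AND[a·b] with nominal=0.61 → w = 0.2823
Rules with consequent 'medium': {R1, R2} → strengths 0.1952, 0.2694
Aggregate via t-conorm [a + b − a·b]: 0.4120

0.412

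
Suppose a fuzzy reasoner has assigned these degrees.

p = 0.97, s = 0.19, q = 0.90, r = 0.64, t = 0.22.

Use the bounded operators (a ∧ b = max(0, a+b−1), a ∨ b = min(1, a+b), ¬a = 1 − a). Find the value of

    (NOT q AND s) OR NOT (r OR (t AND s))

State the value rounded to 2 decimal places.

0.36

NOT q = 1 − 0.90 = 0.10
NOT q AND s = max(0, a+b−1) on (0.10, 0.19) = 0.00
t AND s = max(0, a+b−1) on (0.22, 0.19) = 0.00
r OR (t AND s) = min(1, a+b) on (0.64, 0.00) = 0.64
NOT (r OR (t AND s)) = 1 − 0.64 = 0.36
(NOT q AND s) OR NOT (r OR (t AND s)) = min(1, a+b) on (0.00, 0.36) = 0.36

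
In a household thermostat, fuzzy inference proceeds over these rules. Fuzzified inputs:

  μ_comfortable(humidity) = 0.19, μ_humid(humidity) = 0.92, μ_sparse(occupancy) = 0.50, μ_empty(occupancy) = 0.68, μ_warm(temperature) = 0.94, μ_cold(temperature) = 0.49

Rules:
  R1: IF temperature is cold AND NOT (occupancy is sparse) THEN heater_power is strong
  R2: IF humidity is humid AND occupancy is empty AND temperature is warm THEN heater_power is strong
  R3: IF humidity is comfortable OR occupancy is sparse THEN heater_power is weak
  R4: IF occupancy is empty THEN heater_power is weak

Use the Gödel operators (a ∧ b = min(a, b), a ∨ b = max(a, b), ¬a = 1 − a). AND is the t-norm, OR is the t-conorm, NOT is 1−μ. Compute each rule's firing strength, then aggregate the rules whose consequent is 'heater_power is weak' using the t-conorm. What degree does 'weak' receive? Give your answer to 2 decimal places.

0.68

R1: cold=0.49, ¬sparse=1−0.50=0.50; AND[min(a, b)] → w = 0.49
R2: humid=0.92, empty=0.68, warm=0.94; AND[min(a, b)] → w = 0.68
R3: comfortable=0.19, sparse=0.50; OR[max(a, b)] → w = 0.50
R4: empty=0.68 → w = 0.68
Rules with consequent 'weak': {R3, R4} → strengths 0.50, 0.68
Aggregate via t-conorm [max(a, b)]: 0.68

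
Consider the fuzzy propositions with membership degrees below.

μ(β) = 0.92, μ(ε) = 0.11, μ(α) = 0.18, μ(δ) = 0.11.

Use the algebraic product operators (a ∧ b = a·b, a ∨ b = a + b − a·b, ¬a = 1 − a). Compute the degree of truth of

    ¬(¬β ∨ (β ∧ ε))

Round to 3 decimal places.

¬β = 1 − 0.9200 = 0.0800
β ∧ ε = a·b on (0.9200, 0.1100) = 0.1012
¬β ∨ (β ∧ ε) = a + b − a·b on (0.0800, 0.1012) = 0.1731
¬(¬β ∨ (β ∧ ε)) = 1 − 0.1731 = 0.8269

0.827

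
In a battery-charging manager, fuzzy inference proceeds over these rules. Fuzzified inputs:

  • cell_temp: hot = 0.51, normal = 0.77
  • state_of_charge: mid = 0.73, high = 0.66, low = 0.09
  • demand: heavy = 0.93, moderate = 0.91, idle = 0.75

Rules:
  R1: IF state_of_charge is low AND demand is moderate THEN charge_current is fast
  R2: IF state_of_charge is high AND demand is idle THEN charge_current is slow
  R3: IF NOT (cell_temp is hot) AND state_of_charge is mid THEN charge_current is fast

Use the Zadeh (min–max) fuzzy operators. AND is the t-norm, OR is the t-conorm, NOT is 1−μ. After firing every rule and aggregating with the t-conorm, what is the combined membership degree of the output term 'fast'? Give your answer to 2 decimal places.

0.49

R1: low=0.09, moderate=0.91; AND[min(a, b)] → w = 0.09
R2: high=0.66, idle=0.75; AND[min(a, b)] → w = 0.66
R3: ¬hot=1−0.51=0.49, mid=0.73; AND[min(a, b)] → w = 0.49
Rules with consequent 'fast': {R1, R3} → strengths 0.09, 0.49
Aggregate via t-conorm [max(a, b)]: 0.49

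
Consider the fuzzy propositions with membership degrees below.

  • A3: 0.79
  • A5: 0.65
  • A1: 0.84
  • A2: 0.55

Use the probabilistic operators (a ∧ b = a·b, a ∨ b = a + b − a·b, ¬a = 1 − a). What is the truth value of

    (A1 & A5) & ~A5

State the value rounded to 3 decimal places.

A1 & A5 = a·b on (0.8400, 0.6500) = 0.5460
~A5 = 1 − 0.6500 = 0.3500
(A1 & A5) & ~A5 = a·b on (0.5460, 0.3500) = 0.1911

0.191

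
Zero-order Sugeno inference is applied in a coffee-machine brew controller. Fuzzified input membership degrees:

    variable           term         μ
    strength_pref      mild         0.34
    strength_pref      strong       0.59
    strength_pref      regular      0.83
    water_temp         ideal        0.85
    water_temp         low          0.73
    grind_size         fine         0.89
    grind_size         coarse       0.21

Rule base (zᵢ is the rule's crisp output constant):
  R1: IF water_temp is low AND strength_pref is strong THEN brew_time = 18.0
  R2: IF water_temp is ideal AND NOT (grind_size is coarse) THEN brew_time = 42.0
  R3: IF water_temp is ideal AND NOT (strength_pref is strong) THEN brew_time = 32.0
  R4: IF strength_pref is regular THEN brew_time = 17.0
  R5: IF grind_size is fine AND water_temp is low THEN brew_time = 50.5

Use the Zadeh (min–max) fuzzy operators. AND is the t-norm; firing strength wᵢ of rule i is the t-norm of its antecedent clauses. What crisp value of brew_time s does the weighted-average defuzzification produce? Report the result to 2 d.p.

R1 (z=18.0): low=0.73, strong=0.59; AND[min(a, b)] → w = 0.59
R2 (z=42.0): ideal=0.85, ¬coarse=1−0.21=0.79; AND[min(a, b)] → w = 0.79
R3 (z=32.0): ideal=0.85, ¬strong=1−0.59=0.41; AND[min(a, b)] → w = 0.41
R4 (z=17.0): regular=0.83 → w = 0.83
R5 (z=50.5): fine=0.89, low=0.73; AND[min(a, b)] → w = 0.73
Weighted average = (0.59·18.0 + 0.79·42.0 + 0.41·32.0 + 0.83·17.0 + 0.73·50.5) / (0.59 + 0.79 + 0.41 + 0.83 + 0.73)
  = 107.8950 / 3.3500 = 32.21

32.21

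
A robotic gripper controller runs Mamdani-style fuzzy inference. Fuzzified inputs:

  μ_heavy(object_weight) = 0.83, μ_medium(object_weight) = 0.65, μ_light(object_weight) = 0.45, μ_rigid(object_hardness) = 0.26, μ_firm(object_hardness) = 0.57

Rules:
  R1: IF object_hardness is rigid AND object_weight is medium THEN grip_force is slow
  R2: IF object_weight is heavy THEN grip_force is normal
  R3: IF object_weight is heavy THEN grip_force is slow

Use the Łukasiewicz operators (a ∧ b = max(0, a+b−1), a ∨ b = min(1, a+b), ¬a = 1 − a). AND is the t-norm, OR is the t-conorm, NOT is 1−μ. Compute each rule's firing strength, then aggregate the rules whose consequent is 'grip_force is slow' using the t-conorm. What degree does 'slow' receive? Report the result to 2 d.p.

R1: rigid=0.26, medium=0.65; AND[max(0, a+b−1)] → w = 0.00
R2: heavy=0.83 → w = 0.83
R3: heavy=0.83 → w = 0.83
Rules with consequent 'slow': {R1, R3} → strengths 0.00, 0.83
Aggregate via t-conorm [min(1, a+b)]: 0.83

0.83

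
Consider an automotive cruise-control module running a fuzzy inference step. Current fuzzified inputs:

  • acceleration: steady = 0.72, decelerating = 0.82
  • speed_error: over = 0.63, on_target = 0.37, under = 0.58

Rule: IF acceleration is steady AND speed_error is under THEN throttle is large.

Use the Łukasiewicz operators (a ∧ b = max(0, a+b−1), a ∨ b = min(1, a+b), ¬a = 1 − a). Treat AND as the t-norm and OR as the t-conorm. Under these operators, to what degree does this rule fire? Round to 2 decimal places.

firing strength: steady=0.72, under=0.58; AND[max(0, a+b−1)] → w = 0.30

0.30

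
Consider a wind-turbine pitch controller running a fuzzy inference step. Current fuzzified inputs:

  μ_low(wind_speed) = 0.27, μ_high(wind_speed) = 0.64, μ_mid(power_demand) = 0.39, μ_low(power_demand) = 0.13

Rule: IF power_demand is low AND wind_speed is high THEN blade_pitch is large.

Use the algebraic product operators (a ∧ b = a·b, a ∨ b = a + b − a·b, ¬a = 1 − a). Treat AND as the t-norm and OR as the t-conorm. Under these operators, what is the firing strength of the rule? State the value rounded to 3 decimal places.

firing strength: low=0.13, high=0.64; AND[a·b] → w = 0.0832

0.083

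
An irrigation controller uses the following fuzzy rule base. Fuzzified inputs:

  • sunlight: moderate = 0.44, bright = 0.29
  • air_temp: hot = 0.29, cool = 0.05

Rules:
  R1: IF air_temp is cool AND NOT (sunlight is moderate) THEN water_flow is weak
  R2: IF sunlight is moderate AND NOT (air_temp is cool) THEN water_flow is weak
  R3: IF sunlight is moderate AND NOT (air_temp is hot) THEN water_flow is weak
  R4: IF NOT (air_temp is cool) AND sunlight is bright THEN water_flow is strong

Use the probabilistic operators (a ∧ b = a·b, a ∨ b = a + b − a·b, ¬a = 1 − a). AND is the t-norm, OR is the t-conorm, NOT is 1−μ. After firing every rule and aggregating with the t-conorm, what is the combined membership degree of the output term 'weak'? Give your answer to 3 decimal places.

R1: cool=0.05, ¬moderate=1−0.44=0.56; AND[a·b] → w = 0.0280
R2: moderate=0.44, ¬cool=1−0.05=0.95; AND[a·b] → w = 0.4180
R3: moderate=0.44, ¬hot=1−0.29=0.71; AND[a·b] → w = 0.3124
R4: ¬cool=1−0.05=0.95, bright=0.29; AND[a·b] → w = 0.2755
Rules with consequent 'weak': {R1, R2, R3} → strengths 0.0280, 0.4180, 0.3124
Aggregate via t-conorm [a + b − a·b]: 0.6110

0.611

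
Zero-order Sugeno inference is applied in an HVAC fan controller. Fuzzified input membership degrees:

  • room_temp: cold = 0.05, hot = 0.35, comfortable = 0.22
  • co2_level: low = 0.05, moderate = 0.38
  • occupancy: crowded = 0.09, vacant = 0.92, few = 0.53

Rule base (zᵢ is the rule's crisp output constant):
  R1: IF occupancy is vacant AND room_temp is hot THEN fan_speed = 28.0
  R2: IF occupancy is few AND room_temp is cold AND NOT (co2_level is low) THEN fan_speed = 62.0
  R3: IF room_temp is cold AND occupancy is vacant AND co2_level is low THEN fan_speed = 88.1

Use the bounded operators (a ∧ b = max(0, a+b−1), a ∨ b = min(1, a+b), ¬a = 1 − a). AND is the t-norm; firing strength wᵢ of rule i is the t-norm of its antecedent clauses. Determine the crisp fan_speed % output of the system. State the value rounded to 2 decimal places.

28.00

R1 (z=28.0): vacant=0.92, hot=0.35; AND[max(0, a+b−1)] → w = 0.27
R2 (z=62.0): few=0.53, cold=0.05, ¬low=1−0.05=0.95; AND[max(0, a+b−1)] → w = 0.00
R3 (z=88.1): cold=0.05, vacant=0.92, low=0.05; AND[max(0, a+b−1)] → w = 0.00
Weighted average = (0.27·28.0 + 0.00·62.0 + 0.00·88.1) / (0.27 + 0.00 + 0.00)
  = 7.5600 / 0.2700 = 28.00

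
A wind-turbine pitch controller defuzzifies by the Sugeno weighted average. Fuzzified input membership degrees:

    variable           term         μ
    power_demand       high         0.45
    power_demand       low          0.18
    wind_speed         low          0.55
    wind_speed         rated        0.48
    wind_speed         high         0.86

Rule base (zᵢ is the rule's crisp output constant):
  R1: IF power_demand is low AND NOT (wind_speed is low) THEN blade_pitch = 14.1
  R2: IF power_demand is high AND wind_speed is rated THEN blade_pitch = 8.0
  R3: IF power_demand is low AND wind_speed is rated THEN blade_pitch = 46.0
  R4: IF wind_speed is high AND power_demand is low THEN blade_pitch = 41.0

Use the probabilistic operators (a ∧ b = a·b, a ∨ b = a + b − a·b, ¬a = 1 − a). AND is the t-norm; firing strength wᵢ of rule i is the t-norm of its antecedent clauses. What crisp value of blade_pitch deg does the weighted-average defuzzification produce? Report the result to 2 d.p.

24.51

R1 (z=14.1): low=0.18, ¬low=1−0.55=0.45; AND[a·b] → w = 0.0810
R2 (z=8.0): high=0.45, rated=0.48; AND[a·b] → w = 0.2160
R3 (z=46.0): low=0.18, rated=0.48; AND[a·b] → w = 0.0864
R4 (z=41.0): high=0.86, low=0.18; AND[a·b] → w = 0.1548
Weighted average = (0.0810·14.1 + 0.2160·8.0 + 0.0864·46.0 + 0.1548·41.0) / (0.0810 + 0.2160 + 0.0864 + 0.1548)
  = 13.1913 / 0.5382 = 24.51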